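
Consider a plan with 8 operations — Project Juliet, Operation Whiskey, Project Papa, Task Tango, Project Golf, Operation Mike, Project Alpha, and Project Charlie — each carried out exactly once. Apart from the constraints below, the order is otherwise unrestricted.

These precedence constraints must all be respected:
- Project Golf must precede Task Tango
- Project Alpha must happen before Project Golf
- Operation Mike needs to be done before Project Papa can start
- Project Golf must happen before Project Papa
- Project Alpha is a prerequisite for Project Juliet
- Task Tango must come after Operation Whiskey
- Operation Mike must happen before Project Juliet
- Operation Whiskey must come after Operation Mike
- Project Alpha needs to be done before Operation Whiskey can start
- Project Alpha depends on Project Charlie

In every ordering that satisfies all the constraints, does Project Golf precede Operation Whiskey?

Project Golf and Operation Whiskey are not related by any chain of constraints.
There exist valid orderings with Operation Whiskey before Project Golf, so Project Golf is not required to come first.

No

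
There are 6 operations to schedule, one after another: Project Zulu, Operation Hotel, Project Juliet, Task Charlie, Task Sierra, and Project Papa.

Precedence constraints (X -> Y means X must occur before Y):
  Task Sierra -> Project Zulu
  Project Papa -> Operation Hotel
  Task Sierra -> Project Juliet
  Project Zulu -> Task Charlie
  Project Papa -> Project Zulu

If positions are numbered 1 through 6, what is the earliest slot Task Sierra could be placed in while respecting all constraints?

Task Sierra has no prerequisites at all, so it can go in position 1.

1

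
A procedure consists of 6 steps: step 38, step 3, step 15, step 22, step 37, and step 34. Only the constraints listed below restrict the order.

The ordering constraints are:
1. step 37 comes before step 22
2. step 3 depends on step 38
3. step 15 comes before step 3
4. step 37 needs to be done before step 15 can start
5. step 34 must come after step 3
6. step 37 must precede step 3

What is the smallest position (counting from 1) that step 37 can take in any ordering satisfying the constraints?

1

Nothing is required before step 37; it can be the very first step.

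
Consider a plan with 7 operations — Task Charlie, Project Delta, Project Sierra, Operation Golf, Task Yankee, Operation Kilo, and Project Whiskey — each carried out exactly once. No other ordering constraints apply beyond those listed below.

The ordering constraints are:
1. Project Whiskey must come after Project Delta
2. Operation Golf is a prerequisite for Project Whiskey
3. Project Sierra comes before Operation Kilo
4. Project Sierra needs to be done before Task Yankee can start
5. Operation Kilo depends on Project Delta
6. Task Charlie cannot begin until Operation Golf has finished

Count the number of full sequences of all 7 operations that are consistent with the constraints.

272

The operations with no prerequisites are Project Delta, Project Sierra, Operation Golf; any of them can be placed first.
Counting all ways to extend the partial order to a total order gives 272.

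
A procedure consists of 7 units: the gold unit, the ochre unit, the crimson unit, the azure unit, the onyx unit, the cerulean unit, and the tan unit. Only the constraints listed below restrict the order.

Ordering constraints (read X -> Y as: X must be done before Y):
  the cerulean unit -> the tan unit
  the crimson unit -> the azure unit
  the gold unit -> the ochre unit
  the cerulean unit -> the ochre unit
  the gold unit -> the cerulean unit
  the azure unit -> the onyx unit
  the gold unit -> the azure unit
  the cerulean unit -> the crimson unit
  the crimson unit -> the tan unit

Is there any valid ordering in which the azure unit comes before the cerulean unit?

No

There is a dependency chain the cerulean unit → the crimson unit → the azure unit, so the azure unit always comes after the cerulean unit.
So no valid ordering can have the azure unit before the cerulean unit.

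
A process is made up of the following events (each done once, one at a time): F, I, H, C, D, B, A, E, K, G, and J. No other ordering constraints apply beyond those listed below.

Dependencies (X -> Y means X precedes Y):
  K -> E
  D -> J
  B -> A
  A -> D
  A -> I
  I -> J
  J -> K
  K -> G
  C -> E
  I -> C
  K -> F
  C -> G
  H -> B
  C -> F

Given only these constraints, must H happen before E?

Tracing the constraints gives a chain: H → B → A → I → C → E.
That forces H before E in every valid schedule.

Yes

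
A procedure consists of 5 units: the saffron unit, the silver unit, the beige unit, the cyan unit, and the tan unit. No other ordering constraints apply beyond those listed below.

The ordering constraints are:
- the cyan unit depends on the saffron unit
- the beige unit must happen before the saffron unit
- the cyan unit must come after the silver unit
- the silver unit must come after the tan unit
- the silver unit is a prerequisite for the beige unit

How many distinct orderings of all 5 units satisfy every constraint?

The tan unit is the only unit with nothing required before it, so every ordering starts there.
Continuing from there, at each step only one unit has all its prerequisites placed, so the ordering is fully determined — there is exactly 1.

1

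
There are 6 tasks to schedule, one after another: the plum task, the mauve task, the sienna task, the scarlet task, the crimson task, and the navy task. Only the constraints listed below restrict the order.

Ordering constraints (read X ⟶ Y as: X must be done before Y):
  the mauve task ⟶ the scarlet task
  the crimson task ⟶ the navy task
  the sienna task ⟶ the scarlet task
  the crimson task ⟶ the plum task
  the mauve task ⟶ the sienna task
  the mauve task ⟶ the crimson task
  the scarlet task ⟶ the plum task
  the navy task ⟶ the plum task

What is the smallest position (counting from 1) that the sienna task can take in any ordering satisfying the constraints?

2

Working backwards through the constraints from the sienna task, its only required predecessor is the mauve task.
With 1 mandatory predecessor, the earliest the sienna task can sit is position 1+1 = 2, and placing just that one first achieves it.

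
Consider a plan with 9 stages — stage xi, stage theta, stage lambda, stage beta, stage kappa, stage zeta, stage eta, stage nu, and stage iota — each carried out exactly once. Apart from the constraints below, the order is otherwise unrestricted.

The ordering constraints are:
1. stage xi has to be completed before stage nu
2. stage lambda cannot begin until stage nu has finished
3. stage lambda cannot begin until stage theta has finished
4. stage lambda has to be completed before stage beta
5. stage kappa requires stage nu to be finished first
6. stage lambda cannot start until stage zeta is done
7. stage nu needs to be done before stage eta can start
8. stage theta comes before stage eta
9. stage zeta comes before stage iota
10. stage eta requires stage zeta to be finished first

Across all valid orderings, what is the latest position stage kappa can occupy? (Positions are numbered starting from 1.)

9

Nothing depends on stage kappa, so it can be the final stage, position 9.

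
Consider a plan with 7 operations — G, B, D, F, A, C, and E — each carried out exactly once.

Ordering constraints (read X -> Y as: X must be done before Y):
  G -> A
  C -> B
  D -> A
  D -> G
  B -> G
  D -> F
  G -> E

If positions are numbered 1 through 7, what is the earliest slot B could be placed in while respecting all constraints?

The only operation forced before B (directly or transitively) is C.
With 1 mandatory predecessor, the earliest B can sit is position 1+1 = 2, and placing just that one first achieves it.

2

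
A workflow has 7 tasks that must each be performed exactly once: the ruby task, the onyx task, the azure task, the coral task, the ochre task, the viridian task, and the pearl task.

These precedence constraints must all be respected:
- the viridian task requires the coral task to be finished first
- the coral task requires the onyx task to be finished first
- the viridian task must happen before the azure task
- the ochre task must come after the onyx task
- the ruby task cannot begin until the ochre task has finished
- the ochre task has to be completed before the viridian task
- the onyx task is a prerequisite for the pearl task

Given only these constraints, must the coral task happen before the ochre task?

No

No chain of constraints connects the coral task to the ochre task in either direction.
There exist valid orderings with the ochre task before the coral task, so the coral task is not required to come first.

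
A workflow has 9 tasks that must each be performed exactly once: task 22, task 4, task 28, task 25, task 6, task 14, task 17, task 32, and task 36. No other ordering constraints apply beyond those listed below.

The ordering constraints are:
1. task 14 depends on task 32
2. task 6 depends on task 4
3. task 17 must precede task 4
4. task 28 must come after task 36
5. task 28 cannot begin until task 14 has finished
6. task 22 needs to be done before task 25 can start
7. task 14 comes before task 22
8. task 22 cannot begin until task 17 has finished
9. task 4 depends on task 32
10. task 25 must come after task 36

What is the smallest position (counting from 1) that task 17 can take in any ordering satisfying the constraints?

1

Nothing is required before task 17; it can be the very first task.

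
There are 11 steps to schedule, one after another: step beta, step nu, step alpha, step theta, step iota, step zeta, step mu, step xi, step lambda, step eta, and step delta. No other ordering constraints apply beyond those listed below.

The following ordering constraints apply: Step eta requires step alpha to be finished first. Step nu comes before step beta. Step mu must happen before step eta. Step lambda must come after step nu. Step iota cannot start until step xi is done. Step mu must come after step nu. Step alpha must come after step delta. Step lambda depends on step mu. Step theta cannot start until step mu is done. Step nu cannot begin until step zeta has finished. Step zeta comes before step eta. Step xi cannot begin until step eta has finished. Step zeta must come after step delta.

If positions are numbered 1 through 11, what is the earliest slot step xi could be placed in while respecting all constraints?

7

The steps that are forced before step xi, directly or transitively, are step nu, step alpha, step zeta, step mu, step eta, step delta. That's 6 steps.
So at minimum 6 steps come before step xi, putting step xi no earlier than position 7. That position is achievable by scheduling exactly those predecessors first.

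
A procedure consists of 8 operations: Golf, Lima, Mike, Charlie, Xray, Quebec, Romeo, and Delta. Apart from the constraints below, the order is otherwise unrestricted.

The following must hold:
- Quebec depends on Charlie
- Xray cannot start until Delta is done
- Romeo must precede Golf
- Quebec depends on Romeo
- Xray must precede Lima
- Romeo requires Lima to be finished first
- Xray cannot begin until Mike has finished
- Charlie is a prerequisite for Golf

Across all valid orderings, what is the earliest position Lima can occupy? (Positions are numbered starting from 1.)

Every operation that must precede Lima has to come before it. Tracing all chains that end at Lima, those operations are: Mike, Xray, Delta — 3 in total.
So at minimum 3 operations come before Lima, putting Lima no earlier than position 4. That position is achievable by scheduling exactly those predecessors first.

4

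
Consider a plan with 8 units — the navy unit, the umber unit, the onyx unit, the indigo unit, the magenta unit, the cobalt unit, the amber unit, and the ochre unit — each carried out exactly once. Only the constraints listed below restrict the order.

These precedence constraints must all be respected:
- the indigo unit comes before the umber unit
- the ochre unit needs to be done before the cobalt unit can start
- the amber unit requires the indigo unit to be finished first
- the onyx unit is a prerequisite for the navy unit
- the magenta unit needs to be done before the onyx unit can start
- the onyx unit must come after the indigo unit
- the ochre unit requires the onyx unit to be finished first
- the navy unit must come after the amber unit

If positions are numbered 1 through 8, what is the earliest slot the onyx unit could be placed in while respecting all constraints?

Every unit that must precede the onyx unit has to come before it. Tracing all chains that end at the onyx unit, those units are: the indigo unit, the magenta unit — 2 in total.
With 2 mandatory predecessors, the earliest the onyx unit can sit is position 2+1 = 3, and placing just those 2 first achieves it.

3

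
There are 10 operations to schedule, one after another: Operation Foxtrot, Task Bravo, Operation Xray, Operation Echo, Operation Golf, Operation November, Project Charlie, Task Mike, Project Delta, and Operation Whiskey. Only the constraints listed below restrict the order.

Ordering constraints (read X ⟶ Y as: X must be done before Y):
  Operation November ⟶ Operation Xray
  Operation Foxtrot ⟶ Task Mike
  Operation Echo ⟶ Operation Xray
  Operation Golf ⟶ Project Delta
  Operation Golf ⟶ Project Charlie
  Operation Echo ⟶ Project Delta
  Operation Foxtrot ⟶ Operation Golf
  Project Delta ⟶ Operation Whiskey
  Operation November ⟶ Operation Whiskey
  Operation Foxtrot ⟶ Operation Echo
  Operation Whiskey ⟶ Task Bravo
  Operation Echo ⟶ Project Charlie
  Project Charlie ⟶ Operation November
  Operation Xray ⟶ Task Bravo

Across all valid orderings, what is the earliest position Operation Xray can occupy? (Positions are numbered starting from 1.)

6

The operations that are forced before Operation Xray, directly or transitively, are Operation Foxtrot, Operation Echo, Operation Golf, Operation November, Project Charlie. That's 5 operations.
So at minimum 5 operations come before Operation Xray, putting Operation Xray no earlier than position 6. That position is achievable by scheduling exactly those predecessors first.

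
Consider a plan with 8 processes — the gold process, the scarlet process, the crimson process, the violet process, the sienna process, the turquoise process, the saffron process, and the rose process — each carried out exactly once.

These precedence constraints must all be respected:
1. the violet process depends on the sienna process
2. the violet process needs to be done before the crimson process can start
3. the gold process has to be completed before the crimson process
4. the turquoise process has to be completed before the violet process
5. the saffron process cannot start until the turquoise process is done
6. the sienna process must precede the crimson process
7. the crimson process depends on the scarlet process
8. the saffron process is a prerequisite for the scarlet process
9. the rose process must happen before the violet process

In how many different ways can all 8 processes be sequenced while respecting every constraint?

266

4 processes have no prerequisites (the gold process, the sienna process, the turquoise process, the rose process), so any of them could come first.
Systematically extending each partial ordering one process at a time and counting, there are 266 complete orderings.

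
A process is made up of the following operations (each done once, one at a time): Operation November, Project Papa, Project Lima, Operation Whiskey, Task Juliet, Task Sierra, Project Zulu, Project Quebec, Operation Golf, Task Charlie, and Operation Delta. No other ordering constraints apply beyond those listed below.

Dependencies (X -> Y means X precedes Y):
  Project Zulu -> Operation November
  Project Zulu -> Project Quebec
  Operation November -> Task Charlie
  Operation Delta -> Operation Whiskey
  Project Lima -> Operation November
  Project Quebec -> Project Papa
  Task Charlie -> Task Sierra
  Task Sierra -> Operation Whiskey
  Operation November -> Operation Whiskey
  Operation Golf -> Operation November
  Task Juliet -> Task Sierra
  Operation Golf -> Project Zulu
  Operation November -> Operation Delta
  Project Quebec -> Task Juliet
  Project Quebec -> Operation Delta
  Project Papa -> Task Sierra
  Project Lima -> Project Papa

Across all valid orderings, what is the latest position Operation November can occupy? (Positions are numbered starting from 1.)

The operations that are forced after Operation November, directly or by a chain of constraints, are Operation Whiskey, Task Sierra, Task Charlie, Operation Delta. That's 4 operations.
So at least 4 operations follow Operation November, putting Operation November no later than position 7. That position is achievable by scheduling everything else first.

7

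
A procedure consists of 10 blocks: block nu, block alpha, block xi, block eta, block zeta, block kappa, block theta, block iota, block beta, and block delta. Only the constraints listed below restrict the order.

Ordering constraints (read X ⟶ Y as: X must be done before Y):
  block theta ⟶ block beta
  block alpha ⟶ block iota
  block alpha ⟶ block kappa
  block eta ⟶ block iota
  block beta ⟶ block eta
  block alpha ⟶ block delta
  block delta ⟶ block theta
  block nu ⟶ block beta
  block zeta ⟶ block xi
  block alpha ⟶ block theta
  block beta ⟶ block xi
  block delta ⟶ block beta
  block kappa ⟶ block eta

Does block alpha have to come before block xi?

Yes

There is a constraint chain block alpha → block delta → block beta → block xi.
So block alpha must precede block xi in any valid ordering.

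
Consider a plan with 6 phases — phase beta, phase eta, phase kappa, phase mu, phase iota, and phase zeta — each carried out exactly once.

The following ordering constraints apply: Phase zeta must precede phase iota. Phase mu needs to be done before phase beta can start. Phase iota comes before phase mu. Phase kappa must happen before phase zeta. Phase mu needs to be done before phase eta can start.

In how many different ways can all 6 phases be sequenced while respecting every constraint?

Phase kappa is the only phase with nothing required before it, so every ordering starts there.
Enumerating by repeatedly choosing an available phase (one whose prerequisites are all placed) gives 2 distinct complete orderings.

2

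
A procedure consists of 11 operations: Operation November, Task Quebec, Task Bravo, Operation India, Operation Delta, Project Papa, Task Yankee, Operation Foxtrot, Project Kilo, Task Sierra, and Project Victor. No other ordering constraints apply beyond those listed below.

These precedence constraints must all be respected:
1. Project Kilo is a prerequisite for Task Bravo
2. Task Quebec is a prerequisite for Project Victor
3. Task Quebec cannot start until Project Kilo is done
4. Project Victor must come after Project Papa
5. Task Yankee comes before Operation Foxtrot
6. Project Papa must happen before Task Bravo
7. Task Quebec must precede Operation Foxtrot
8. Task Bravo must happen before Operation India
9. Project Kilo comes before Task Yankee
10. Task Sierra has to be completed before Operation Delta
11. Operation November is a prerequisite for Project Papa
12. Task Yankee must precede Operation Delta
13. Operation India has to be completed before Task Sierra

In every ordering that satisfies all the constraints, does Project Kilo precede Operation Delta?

There is a constraint chain Project Kilo → Task Yankee → Operation Delta.
That forces Project Kilo before Operation Delta in every valid schedule.

Yes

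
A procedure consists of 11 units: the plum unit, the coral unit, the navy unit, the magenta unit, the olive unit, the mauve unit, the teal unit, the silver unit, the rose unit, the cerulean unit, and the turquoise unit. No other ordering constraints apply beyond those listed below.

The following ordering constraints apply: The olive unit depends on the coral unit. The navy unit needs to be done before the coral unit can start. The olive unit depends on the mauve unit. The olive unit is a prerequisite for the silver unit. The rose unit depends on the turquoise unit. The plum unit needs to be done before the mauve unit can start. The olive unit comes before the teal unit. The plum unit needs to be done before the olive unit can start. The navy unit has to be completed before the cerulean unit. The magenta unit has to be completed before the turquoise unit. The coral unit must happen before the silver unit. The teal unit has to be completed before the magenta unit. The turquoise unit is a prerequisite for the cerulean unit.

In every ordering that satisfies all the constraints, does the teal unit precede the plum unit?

The constraints actually force the plum unit before the teal unit (via the plum unit → the olive unit → the teal unit), not the other way around.
So the teal unit never precedes the plum unit.

No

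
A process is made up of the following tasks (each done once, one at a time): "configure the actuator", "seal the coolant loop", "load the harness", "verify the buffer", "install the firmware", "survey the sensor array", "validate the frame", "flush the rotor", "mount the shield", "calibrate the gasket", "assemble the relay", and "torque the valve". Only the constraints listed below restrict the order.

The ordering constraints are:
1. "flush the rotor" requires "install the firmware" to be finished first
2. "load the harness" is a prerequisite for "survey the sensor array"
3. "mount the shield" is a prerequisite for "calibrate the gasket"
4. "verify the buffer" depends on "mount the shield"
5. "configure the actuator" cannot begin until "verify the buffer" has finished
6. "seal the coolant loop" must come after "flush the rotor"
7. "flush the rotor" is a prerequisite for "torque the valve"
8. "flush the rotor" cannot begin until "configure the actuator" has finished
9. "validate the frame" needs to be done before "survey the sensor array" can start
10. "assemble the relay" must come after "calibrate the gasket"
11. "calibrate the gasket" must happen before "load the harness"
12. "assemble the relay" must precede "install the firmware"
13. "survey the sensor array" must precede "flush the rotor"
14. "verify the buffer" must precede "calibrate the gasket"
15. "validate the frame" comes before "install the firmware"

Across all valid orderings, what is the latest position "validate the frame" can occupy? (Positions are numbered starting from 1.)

The tasks that are forced after "validate the frame", directly or by a chain of constraints, are "seal the coolant loop", "install the firmware", "survey the sensor array", "flush the rotor", "torque the valve". That's 5 tasks.
With 5 mandatory successors out of 12 tasks total, the latest slot for "validate the frame" is 12−5 = 7, and it's reachable by doing all non-successors before "validate the frame".

7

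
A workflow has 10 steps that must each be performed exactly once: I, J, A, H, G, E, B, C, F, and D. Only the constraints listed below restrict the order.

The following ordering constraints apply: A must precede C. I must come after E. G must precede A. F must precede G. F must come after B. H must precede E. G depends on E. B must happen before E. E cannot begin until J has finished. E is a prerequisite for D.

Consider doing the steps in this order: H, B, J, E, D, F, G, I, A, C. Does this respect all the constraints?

Yes

Every stated constraint is respected: E sits at position 4, ahead of I at position 8, and each of the other listed pairs likewise has the predecessor earlier in the sequence.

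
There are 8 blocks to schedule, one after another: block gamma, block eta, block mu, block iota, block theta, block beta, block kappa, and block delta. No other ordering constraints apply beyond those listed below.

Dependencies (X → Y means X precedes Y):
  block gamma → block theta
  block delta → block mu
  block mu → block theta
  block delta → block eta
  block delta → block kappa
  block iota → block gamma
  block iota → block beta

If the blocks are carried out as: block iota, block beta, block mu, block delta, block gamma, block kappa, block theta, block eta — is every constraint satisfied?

The sequence places block mu ahead of block delta.
But one of the constraints requires block delta before block mu, so this ordering violates it.

No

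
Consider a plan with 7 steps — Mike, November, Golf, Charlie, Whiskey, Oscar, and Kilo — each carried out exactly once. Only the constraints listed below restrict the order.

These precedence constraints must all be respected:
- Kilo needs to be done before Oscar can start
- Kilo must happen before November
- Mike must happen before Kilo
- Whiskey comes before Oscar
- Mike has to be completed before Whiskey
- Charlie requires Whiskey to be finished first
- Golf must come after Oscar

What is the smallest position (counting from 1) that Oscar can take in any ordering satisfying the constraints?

4

Working backwards through the constraints from Oscar, its full set of required predecessors is Mike, Whiskey, Kilo — 3 of them.
With 3 mandatory predecessors, the earliest Oscar can sit is position 3+1 = 4, and placing just those 3 first achieves it.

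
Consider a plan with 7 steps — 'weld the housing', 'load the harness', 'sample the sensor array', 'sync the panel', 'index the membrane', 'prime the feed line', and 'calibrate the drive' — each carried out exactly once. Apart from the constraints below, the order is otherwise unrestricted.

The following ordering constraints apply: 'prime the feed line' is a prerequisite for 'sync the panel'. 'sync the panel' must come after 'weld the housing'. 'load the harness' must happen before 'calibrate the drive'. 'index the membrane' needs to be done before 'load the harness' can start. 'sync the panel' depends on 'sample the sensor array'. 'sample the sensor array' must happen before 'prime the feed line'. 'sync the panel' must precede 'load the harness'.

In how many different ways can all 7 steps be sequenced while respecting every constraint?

The steps with no prerequisites are 'weld the housing', 'sample the sensor array', 'index the membrane'; any of them can be placed first.
Counting all ways to extend the partial order to a total order gives 15.

15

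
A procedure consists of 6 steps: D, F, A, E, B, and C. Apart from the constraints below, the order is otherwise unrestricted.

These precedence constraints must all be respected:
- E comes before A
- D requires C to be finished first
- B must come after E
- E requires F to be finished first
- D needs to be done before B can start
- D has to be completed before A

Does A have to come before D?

No

In fact the dependencies run the other way: D → A.
So A does not have to come before D — it cannot.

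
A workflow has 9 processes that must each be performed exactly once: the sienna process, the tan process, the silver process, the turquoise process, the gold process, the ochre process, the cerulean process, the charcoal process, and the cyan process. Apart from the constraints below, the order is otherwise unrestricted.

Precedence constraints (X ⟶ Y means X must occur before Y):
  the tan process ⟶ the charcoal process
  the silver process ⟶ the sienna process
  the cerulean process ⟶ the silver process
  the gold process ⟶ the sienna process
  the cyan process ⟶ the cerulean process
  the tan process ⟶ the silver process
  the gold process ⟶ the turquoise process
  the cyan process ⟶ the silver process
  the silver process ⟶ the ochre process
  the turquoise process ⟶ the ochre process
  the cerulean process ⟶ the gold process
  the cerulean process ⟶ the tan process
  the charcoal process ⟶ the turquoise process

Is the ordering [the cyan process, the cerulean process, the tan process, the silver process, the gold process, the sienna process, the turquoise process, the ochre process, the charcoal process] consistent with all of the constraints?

Here the charcoal process comes after the turquoise process.
But one of the constraints requires the charcoal process before the turquoise process, so this ordering violates it.

No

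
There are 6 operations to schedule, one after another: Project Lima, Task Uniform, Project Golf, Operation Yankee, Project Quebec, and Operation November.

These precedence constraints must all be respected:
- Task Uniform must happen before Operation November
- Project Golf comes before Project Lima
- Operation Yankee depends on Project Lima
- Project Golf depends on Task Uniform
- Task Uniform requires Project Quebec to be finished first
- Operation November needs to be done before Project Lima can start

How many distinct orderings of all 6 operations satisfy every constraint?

Project Quebec is the only operation with nothing required before it, so every ordering starts there.
Systematically extending each partial ordering one operation at a time and counting, there are 2 complete orderings.

2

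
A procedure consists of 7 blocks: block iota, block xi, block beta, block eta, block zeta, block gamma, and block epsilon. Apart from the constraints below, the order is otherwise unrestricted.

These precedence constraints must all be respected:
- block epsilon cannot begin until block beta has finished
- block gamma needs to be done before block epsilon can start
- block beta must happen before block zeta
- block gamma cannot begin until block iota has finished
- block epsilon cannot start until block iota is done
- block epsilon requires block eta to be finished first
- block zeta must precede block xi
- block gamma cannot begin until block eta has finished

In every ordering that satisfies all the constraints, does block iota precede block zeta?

No chain of constraints connects block iota to block zeta in either direction.
There exist valid orderings with block zeta before block iota, so block iota is not required to come first.

No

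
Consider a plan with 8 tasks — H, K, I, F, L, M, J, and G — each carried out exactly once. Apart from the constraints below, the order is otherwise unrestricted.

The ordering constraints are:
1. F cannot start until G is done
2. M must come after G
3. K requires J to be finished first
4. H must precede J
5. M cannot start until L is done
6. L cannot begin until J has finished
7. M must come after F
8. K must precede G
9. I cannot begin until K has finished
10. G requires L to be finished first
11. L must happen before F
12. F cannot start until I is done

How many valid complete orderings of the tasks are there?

5

Only H has no prerequisites, so it must go first.
Counting all ways to extend the partial order to a total order gives 5.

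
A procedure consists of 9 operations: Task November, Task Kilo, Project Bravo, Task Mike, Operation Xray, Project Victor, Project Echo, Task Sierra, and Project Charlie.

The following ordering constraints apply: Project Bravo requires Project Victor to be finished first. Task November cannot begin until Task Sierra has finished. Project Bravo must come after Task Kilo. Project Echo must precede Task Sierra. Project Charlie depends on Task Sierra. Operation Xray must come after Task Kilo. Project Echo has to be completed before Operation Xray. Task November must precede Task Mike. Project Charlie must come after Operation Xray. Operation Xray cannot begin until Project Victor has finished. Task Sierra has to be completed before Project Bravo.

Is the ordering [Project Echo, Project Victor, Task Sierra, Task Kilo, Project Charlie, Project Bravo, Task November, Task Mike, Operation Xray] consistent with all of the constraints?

No

Here Operation Xray comes after Project Charlie.
But one of the constraints requires Operation Xray before Project Charlie, so this ordering violates it.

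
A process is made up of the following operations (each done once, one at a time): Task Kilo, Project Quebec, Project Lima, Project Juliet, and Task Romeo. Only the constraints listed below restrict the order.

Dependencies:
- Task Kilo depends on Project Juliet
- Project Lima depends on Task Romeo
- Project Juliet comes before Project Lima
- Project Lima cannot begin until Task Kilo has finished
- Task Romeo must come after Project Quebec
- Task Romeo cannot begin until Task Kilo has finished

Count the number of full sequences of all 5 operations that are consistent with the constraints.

2 operations have no prerequisites (Project Quebec, Project Juliet), so any of them could come first.
Enumerating by repeatedly choosing an available operation (one whose prerequisites are all placed) gives 3 distinct complete orderings.

3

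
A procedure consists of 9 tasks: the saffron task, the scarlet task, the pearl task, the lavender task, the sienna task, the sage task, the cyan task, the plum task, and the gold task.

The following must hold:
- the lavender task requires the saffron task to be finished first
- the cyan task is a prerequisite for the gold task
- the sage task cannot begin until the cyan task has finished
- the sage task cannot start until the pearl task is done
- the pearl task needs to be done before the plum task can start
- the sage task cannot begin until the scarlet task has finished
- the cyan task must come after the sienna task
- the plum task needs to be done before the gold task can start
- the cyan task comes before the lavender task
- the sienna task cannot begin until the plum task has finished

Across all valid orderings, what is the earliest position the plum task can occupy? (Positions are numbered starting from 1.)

The only task forced before the plum task (directly or transitively) is the pearl task.
So at minimum 1 task comes before the plum task, putting the plum task no earlier than position 2. That position is achievable by scheduling exactly that predecessor first.

2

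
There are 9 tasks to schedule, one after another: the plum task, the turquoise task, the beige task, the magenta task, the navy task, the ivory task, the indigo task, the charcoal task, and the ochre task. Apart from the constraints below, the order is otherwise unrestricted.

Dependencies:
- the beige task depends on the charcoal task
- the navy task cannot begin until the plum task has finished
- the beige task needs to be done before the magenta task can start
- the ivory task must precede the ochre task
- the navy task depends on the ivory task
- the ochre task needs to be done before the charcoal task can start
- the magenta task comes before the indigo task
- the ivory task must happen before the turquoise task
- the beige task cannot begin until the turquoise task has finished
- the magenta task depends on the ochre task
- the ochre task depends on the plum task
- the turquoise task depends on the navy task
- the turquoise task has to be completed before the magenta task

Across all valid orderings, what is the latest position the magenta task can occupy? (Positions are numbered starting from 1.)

8

Following the constraints forward from the magenta task, its only required successor is the indigo task.
With 1 mandatory successor out of 9 tasks total, the latest slot for the magenta task is 9−1 = 8, and it's reachable by doing all non-successors before the magenta task.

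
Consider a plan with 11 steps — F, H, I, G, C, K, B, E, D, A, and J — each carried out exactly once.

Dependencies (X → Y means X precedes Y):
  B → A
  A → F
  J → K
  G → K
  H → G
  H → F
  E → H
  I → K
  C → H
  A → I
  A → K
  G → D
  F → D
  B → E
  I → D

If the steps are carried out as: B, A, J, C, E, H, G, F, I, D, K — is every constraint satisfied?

Going through the constraints one by one, each required predecessor appears earlier in the sequence than its dependent — e.g. A (position 2) is before K (position 11), as required.

Yes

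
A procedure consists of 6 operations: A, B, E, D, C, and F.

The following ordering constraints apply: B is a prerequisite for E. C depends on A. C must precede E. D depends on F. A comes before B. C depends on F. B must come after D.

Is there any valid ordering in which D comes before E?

Every valid ordering already has D before E (the constraints require it), so in particular at least one does.

Yes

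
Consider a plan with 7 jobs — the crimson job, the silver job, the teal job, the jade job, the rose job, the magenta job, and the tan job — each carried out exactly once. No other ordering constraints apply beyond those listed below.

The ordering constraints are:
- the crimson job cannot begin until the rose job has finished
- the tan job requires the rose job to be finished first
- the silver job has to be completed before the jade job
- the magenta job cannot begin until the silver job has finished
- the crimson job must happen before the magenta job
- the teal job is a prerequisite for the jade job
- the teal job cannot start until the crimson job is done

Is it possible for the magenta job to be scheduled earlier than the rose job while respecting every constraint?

No

The constraints give a chain the rose job → the crimson job → the magenta job, which forces the rose job before the magenta job.
Hence the magenta job can never be scheduled before the rose job.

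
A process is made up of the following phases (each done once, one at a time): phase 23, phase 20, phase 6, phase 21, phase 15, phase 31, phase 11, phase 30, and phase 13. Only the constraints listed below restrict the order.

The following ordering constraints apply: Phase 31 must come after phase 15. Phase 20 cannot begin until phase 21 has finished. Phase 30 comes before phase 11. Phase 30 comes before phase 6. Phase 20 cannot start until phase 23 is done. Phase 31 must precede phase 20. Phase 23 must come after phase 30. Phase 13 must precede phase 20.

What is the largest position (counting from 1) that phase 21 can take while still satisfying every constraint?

8

Following the constraints forward from phase 21, its only required successor is phase 20.
With 1 mandatory successor out of 9 phases total, the latest slot for phase 21 is 9−1 = 8, and it's reachable by doing all non-successors before phase 21.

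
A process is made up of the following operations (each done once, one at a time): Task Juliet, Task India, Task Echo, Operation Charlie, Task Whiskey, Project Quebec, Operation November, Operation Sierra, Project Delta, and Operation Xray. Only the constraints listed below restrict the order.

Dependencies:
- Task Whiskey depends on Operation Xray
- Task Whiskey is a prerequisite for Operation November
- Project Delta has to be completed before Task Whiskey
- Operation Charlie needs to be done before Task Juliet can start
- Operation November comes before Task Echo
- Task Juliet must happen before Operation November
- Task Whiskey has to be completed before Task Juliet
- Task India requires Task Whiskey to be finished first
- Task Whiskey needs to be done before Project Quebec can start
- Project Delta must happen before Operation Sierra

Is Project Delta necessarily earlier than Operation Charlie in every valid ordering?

Nothing in the constraints links Project Delta and Operation Charlie; they are unordered relative to each other.
A valid ordering placing Operation Charlie before Project Delta exists, so the answer is no.

No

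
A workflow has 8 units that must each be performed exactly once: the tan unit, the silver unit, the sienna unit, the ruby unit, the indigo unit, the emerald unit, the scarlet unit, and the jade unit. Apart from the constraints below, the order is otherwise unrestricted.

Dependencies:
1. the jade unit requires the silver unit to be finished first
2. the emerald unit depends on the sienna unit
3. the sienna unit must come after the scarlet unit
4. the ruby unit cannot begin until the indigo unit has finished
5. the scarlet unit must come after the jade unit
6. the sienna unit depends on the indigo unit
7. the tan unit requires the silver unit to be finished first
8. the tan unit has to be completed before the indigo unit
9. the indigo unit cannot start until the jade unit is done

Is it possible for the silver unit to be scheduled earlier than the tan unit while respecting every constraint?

The silver unit is actually forced before the tan unit by the constraints, so certainly some valid ordering has the silver unit first.

Yes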